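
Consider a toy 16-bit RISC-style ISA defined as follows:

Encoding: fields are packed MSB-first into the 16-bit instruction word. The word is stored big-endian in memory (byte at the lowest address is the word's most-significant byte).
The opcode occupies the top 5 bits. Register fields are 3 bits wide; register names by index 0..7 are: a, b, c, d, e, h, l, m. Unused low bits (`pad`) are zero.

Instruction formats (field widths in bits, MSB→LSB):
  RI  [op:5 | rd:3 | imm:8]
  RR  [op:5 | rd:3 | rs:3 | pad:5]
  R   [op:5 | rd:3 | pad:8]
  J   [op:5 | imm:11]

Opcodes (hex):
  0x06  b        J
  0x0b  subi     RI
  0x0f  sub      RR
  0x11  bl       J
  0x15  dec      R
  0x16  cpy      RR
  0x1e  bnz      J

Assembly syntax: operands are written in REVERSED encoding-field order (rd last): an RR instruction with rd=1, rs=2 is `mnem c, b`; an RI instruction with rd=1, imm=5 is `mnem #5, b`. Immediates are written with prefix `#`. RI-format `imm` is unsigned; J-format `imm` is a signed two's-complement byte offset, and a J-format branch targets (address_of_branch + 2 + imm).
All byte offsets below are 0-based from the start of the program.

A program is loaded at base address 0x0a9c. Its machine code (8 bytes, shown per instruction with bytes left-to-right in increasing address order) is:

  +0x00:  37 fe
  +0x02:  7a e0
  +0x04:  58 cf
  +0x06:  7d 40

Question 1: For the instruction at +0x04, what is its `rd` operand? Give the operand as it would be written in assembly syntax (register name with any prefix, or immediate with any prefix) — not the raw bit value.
[04] 58 cf → 0x58cf
  top 5b → 0xb → subi [RI]
  [10:8] rd=0 = a
  [7:0] imm=207 = #207

a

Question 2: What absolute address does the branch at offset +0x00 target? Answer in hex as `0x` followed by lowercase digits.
0x0a9c

@+00  big-endian(37 fe) = 0x37fe
  opcode bits[15:11]=0x6: b/J
  [10:0] imm=2046 (s11→-2) = #-2
  target = base 0x0a9c + off 0x00 + 2 + imm -2 = 0x0a9c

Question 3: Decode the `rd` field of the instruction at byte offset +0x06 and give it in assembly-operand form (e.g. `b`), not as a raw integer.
[06] 7d 40 → 0x7d40
  top 5b → 0xf → sub [RR]
  rd: (w>>8)&0x7=0x5 → h
  rs: (w>>5)&0x7=0x2 → c

h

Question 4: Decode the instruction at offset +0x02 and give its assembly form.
sub m, c

+0x02: 7a e0 ⇒ word 0x7ae0 (big)
  op=0x7ae0>>11=0xf ⇒ sub (RR)
  [10:8] rd=2 = c
  [7:5] rs=7 = m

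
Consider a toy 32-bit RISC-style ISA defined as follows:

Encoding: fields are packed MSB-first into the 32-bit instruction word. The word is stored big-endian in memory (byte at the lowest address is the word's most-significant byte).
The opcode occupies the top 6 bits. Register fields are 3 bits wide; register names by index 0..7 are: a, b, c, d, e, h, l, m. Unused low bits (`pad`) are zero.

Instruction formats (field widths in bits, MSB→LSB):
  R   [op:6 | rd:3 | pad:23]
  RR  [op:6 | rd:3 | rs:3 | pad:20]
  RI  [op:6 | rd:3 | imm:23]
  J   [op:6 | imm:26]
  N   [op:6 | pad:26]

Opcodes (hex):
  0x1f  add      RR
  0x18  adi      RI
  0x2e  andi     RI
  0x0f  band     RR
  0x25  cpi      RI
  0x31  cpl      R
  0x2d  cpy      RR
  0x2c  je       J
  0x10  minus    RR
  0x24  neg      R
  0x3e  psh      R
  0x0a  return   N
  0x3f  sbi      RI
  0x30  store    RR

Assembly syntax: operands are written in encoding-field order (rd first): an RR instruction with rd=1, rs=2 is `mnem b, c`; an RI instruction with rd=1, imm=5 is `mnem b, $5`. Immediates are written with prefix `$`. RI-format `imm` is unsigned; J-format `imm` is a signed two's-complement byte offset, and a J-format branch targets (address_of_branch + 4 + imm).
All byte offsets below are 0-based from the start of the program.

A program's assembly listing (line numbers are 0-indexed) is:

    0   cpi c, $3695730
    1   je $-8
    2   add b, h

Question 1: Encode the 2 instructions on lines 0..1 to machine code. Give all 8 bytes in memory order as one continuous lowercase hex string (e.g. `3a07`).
95386472b3fffff8

0. cpi fields op=0x25:6|rd=2:3|imm=3695730:23 → word 95386472h → 95 38 64 72
1. je fields op=0x2c:6|imm=-8:26 → word b3fffff8h → b3 ff ff f8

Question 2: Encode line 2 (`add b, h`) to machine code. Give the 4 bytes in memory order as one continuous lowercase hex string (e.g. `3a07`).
L2: add op=0x1f:6|rd=1:3|rs=5:3|pad=0:20 ⇒ 0x7cd00000 ⇒ big 7c d0 00 00

7cd00000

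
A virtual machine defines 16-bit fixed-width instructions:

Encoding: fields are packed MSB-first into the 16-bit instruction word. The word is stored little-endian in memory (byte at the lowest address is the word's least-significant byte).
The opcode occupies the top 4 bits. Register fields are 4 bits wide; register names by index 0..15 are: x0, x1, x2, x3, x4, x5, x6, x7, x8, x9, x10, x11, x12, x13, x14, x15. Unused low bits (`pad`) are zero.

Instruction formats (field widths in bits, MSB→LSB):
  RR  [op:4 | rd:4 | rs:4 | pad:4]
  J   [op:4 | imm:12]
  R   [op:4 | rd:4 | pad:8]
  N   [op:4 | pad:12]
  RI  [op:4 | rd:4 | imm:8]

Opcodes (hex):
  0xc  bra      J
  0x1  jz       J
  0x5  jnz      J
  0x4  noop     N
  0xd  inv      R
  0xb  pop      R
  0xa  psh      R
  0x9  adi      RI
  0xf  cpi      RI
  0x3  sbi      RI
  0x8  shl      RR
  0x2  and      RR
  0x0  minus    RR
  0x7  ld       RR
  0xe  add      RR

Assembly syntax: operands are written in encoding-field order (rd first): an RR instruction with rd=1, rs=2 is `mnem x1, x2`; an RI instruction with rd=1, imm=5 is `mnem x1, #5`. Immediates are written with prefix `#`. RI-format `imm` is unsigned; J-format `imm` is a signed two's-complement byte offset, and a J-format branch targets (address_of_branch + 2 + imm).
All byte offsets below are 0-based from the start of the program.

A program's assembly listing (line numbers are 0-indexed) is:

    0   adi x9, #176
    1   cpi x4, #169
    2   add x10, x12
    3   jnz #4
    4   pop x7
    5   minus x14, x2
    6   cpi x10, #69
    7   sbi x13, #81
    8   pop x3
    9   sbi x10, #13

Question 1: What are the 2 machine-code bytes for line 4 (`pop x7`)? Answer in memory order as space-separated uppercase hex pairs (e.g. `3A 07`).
4. pop fields op=0xb:4|rd=7:4|pad=0:8 → word b700h → 00 b7

00 B7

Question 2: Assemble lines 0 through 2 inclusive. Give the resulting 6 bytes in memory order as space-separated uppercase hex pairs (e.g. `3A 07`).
B0 99 A9 F4 C0 EA

line 0 (adi): pack op=0x9:4|rd=9:4|imm=176:8 = 0x99b0; little→ b0 99
line 1 (cpi): pack op=0xf:4|rd=4:4|imm=169:8 = 0xf4a9; little→ a9 f4
line 2 (add): pack op=0xe:4|rd=10:4|rs=12:4|pad=0:4 = 0xeac0; little→ c0 ea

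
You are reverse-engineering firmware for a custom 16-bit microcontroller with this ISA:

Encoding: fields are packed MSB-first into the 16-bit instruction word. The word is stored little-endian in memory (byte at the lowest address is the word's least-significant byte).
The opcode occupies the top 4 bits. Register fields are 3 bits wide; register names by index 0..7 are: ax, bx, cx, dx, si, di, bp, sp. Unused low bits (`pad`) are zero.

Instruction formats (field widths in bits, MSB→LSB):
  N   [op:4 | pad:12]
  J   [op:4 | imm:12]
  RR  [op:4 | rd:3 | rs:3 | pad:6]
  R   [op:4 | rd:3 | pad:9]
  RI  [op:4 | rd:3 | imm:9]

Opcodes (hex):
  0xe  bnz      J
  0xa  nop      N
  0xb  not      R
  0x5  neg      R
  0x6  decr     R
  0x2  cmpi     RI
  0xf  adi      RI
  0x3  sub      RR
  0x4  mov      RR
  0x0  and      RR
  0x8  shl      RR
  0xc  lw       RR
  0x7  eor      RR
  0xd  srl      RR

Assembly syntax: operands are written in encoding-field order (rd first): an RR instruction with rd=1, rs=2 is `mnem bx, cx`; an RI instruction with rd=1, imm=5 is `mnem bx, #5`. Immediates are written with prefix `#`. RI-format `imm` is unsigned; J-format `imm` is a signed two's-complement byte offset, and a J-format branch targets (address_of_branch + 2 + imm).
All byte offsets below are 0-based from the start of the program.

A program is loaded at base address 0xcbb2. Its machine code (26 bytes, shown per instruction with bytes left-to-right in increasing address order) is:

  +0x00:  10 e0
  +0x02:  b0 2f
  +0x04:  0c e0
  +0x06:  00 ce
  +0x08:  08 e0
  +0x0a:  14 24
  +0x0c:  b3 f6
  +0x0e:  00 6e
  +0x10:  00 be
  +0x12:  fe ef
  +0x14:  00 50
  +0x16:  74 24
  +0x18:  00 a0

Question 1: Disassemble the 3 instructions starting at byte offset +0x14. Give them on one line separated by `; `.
off 0x14: read 00 50 as little → 0x5000
  top 4b → 0x5 → neg [R]
  rd@[11:9]=0x0 ⇒ ax
off 0x16: read 74 24 as little → 0x2474
  top 4b → 0x2 → cmpi [RI]
  rd@[11:9]=0x2 ⇒ cx
  imm@[8:0]=0x74 ⇒ #116
off 0x18: read 00 a0 as little → 0xa000
  top 4b → 0xa → nop [N]

neg ax; cmpi cx, #116; nop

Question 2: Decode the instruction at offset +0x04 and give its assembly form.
+0x04: 0c e0 ⇒ word 0xe00c (little)
  op=0xe00c>>12=0xe ⇒ bnz (J)
  imm@[11:0]=0xc ⇒ #12

bnz #12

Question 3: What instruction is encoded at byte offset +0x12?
bnz #-2

+0x12: fe ef ⇒ word 0xeffe (little)
  op=0xeffe>>12=0xe ⇒ bnz (J)
  imm: (w>>0)&0xfff=0xffe (s12→-2) → #-2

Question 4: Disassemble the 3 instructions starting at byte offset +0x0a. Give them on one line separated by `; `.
[0a] 14 24 → 0x2414
  opcode bits[15:12]=0x2: cmpi/RI
  rd@[11:9]=0x2 ⇒ cx
  imm@[8:0]=0x14 ⇒ #20
[0c] b3 f6 → 0xf6b3
  opcode bits[15:12]=0xf: adi/RI
  rd@[11:9]=0x3 ⇒ dx
  imm@[8:0]=0xb3 ⇒ #179
[0e] 00 6e → 0x6e00
  opcode bits[15:12]=0x6: decr/R
  rd@[11:9]=0x7 ⇒ sp

cmpi cx, #20; adi dx, #179; decr sp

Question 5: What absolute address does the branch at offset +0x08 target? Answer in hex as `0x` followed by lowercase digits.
[08] 08 e0 → 0xe008
  op=0xe008>>12=0xe ⇒ bnz (J)
  imm: (w>>0)&0xfff=0x8 → #8
  target = base 0xcbb2 + off 0x08 + 2 + imm 8 = 0xcbc4

0xcbc4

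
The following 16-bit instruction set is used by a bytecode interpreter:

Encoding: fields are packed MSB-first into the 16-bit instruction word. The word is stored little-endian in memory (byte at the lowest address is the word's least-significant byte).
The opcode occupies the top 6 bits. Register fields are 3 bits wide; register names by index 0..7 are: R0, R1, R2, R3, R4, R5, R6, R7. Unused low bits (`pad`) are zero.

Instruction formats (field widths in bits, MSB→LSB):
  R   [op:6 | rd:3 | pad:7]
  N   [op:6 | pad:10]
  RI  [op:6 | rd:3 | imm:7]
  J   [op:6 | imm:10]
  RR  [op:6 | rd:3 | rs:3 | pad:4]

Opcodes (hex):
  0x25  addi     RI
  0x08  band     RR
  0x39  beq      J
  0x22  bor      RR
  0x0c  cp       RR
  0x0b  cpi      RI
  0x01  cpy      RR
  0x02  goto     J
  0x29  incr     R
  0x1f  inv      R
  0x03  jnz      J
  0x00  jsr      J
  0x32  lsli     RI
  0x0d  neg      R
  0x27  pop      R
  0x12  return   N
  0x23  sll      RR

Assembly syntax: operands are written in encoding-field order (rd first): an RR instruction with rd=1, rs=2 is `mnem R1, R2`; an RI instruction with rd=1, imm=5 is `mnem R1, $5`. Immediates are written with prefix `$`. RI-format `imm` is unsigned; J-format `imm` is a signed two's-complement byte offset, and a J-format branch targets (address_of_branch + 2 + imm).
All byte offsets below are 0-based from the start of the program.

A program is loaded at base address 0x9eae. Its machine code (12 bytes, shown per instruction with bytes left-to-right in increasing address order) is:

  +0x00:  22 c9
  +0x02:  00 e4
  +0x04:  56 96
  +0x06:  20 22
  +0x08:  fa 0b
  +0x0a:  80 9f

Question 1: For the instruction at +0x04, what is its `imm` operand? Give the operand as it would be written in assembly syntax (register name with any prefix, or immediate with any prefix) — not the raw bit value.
$86

+0x04: 56 96 ⇒ word 0x9656 (little)
  op=0x9656>>10=0x25 ⇒ addi (RI)
  [9:7] rd=4 = R4
  [6:0] imm=86 = $86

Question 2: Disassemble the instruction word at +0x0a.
@+0a  little-endian(80 9f) = 0x9f80
  opcode bits[15:10]=0x27: pop/R
  rd: (w>>7)&0x7=0x7 → R7

pop R7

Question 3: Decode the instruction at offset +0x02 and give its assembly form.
off 0x02: read 00 e4 as little → 0xe400
  op=0xe400>>10=0x39 ⇒ beq (J)
  imm@[9:0]=0x0 ⇒ $0

beq $0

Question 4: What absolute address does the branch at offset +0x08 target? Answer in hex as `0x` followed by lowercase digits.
0x9eb2

[08] fa 0b → 0x0bfa
  top 6b → 0x2 → goto [J]
  [9:0] imm=1018 (s10→-6) = $-6
  target = base 0x9eae + off 0x08 + 2 + imm -6 = 0x9eb2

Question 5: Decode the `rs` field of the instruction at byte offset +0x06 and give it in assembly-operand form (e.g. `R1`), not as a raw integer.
R2

+0x06: 20 22 ⇒ word 0x2220 (little)
  op=0x2220>>10=0x8 ⇒ band (RR)
  rd@[9:7]=0x4 ⇒ R4
  rs@[6:4]=0x2 ⇒ R2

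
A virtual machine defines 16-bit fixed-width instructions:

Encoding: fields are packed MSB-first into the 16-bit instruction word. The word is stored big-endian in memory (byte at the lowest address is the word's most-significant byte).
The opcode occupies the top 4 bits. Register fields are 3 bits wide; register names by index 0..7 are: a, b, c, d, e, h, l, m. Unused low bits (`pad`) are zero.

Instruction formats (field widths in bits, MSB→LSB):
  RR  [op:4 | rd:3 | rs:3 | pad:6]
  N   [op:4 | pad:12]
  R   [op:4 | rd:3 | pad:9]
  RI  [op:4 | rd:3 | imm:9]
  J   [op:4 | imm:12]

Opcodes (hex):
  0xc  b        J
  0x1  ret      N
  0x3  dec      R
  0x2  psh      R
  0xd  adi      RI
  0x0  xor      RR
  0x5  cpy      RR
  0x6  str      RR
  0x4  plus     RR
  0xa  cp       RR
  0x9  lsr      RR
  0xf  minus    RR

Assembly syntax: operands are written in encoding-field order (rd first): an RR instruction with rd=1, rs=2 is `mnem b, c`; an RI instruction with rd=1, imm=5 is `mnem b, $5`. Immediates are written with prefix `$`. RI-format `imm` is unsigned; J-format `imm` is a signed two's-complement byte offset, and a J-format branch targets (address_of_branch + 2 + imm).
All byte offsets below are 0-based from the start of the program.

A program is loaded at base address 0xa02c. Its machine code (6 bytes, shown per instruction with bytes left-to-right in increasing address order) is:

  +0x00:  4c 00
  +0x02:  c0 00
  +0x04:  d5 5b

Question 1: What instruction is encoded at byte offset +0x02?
b $0

off 0x02: read c0 00 as big → 0xc000
  opcode bits[15:12]=0xc: b/J
  imm: (w>>0)&0xfff=0x0 → $0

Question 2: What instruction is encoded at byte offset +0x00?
plus l, a

+0x00: 4c 00 ⇒ word 0x4c00 (big)
  op=0x4c00>>12=0x4 ⇒ plus (RR)
  rd: (w>>9)&0x7=0x6 → l
  rs: (w>>6)&0x7=0x0 → a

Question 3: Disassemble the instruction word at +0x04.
+0x04: d5 5b ⇒ word 0xd55b (big)
  op=0xd55b>>12=0xd ⇒ adi (RI)
  [11:9] rd=2 = c
  [8:0] imm=347 = $347

adi c, $347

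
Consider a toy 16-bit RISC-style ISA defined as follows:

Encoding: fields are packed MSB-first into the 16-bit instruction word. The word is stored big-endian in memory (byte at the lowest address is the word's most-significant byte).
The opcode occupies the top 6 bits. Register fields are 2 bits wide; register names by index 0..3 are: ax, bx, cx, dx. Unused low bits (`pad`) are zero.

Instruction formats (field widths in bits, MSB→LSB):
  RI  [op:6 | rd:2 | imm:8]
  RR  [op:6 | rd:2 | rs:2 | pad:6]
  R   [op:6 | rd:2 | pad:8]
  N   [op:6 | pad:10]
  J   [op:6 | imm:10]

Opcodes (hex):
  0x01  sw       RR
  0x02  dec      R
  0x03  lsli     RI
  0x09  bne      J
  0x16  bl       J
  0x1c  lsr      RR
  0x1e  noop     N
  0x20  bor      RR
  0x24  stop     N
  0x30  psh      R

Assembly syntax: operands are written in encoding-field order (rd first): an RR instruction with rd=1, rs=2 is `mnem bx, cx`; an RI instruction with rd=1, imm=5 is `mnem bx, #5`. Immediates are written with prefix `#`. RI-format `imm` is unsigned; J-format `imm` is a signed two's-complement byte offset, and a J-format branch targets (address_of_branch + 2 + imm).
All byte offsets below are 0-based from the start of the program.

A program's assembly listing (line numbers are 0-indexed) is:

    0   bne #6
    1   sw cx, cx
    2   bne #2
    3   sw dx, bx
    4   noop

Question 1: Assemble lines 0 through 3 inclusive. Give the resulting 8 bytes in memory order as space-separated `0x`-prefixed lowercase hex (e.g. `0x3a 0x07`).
0x24 0x06 0x06 0x80 0x24 0x02 0x07 0x40

0. bne fields op=0x9:6|imm=6:10 → word 2406h → 24 06
1. sw fields op=0x1:6|rd=2:2|rs=2:2|pad=0:6 → word 0680h → 06 80
2. bne fields op=0x9:6|imm=2:10 → word 2402h → 24 02
3. sw fields op=0x1:6|rd=3:2|rs=1:2|pad=0:6 → word 0740h → 07 40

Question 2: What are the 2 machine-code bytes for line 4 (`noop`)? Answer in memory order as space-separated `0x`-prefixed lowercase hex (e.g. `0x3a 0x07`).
L4: noop op=0x1e:6|pad=0:10 ⇒ 0x7800 ⇒ big 78 00

0x78 0x00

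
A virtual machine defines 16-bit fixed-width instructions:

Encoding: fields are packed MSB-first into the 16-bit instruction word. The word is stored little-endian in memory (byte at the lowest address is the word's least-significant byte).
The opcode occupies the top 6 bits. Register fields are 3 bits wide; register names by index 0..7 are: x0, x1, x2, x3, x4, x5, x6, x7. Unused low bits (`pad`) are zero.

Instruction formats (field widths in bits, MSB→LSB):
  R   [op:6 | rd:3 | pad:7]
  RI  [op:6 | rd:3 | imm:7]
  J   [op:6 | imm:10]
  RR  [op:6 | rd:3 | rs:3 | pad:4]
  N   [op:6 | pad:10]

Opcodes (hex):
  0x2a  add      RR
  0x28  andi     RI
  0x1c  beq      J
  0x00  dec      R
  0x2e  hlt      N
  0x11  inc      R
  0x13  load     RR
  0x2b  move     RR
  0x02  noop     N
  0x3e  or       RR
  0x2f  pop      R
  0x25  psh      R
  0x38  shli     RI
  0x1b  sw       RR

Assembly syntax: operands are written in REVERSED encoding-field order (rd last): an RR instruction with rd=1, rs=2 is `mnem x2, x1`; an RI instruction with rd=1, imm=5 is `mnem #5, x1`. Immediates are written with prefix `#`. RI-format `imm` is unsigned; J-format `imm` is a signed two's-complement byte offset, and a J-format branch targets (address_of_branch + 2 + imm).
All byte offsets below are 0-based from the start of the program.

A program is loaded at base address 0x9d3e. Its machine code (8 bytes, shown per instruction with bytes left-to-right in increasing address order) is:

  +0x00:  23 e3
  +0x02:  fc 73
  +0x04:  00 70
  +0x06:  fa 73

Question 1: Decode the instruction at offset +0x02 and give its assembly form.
+0x02: fc 73 ⇒ word 0x73fc (little)
  top 6b → 0x1c → beq [J]
  [9:0] imm=1020 (s10→-4) = #-4

beq #-4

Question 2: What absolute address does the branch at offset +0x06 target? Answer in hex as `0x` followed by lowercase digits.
off 0x06: read fa 73 as little → 0x73fa
  top 6b → 0x1c → beq [J]
  [9:0] imm=1018 (s10→-6) = #-6
  target = base 0x9d3e + off 0x06 + 2 + imm -6 = 0x9d40

0x9d40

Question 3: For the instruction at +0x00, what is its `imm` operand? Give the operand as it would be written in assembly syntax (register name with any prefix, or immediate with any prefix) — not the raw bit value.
off 0x00: read 23 e3 as little → 0xe323
  op=0xe323>>10=0x38 ⇒ shli (RI)
  rd@[9:7]=0x6 ⇒ x6
  imm@[6:0]=0x23 ⇒ #35

#35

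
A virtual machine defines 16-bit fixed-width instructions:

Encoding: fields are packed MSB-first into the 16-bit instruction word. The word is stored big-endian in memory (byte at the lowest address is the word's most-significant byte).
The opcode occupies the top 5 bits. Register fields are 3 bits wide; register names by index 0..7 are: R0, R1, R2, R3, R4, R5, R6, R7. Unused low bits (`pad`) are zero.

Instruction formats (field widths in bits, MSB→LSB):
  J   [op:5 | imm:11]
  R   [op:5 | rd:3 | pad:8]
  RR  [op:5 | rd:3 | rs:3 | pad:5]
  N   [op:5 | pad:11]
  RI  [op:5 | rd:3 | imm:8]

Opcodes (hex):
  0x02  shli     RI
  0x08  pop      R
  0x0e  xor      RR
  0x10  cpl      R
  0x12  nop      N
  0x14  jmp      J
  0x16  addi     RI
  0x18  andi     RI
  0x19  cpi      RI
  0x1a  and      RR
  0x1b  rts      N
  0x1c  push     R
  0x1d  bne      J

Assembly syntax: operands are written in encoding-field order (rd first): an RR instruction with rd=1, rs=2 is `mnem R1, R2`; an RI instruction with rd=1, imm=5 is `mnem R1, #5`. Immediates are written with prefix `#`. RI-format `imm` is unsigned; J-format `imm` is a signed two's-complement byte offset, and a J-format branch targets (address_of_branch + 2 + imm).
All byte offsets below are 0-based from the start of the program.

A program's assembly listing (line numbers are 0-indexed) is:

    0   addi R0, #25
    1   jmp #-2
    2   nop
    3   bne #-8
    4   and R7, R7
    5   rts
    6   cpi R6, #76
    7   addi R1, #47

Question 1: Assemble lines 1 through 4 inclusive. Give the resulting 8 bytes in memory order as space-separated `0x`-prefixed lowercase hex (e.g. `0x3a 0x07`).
0xa7 0xfe 0x90 0x00 0xef 0xf8 0xd7 0xe0

line 1 (jmp): pack op=0x14:5|imm=-2:11 = 0xa7fe; big→ a7 fe
line 2 (nop): pack op=0x12:5|pad=0:11 = 0x9000; big→ 90 00
line 3 (bne): pack op=0x1d:5|imm=-8:11 = 0xeff8; big→ ef f8
line 4 (and): pack op=0x1a:5|rd=7:3|rs=7:3|pad=0:5 = 0xd7e0; big→ d7 e0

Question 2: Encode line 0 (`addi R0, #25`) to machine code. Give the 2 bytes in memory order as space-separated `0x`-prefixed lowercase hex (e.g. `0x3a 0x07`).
0xb0 0x19

L0: addi op=0x16:5|rd=0:3|imm=25:8 ⇒ 0xb019 ⇒ big b0 19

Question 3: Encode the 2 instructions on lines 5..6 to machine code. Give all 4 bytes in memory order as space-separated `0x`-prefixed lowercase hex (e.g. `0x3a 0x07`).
L5: rts op=0x1b:5|pad=0:11 ⇒ 0xd800 ⇒ big d8 00
L6: cpi op=0x19:5|rd=6:3|imm=76:8 ⇒ 0xce4c ⇒ big ce 4c

0xd8 0x00 0xce 0x4c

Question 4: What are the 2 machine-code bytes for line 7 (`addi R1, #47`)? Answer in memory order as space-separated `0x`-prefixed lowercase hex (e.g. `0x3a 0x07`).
L7: addi op=0x16:5|rd=1:3|imm=47:8 ⇒ 0xb12f ⇒ big b1 2f

0xb1 0x2f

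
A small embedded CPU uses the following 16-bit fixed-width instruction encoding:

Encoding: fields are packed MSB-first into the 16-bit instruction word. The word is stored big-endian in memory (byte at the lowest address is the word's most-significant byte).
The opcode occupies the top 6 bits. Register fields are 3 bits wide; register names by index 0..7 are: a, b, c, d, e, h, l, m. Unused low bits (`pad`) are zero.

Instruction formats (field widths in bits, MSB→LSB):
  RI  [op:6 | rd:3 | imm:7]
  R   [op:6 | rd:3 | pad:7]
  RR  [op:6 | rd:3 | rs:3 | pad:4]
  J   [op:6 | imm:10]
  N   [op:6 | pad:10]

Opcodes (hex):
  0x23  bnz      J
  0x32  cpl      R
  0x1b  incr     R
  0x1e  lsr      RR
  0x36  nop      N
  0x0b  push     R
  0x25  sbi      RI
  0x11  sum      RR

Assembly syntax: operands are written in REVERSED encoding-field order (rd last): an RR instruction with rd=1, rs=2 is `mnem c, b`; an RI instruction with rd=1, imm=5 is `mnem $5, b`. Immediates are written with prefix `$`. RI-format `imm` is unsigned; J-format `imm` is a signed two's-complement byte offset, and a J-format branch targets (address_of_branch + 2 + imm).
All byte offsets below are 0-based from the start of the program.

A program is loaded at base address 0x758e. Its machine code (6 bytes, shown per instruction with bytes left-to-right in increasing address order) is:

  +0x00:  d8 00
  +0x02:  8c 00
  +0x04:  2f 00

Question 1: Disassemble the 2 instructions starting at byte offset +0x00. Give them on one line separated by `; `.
nop; bnz $0

off 0x00: read d8 00 as big → 0xd800
  op=0xd800>>10=0x36 ⇒ nop (N)
off 0x02: read 8c 00 as big → 0x8c00
  op=0x8c00>>10=0x23 ⇒ bnz (J)
  imm: (w>>0)&0x3ff=0x0 → $0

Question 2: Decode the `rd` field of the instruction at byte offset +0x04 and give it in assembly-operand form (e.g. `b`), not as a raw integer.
[04] 2f 00 → 0x2f00
  top 6b → 0xb → push [R]
  rd: (w>>7)&0x7=0x6 → l

l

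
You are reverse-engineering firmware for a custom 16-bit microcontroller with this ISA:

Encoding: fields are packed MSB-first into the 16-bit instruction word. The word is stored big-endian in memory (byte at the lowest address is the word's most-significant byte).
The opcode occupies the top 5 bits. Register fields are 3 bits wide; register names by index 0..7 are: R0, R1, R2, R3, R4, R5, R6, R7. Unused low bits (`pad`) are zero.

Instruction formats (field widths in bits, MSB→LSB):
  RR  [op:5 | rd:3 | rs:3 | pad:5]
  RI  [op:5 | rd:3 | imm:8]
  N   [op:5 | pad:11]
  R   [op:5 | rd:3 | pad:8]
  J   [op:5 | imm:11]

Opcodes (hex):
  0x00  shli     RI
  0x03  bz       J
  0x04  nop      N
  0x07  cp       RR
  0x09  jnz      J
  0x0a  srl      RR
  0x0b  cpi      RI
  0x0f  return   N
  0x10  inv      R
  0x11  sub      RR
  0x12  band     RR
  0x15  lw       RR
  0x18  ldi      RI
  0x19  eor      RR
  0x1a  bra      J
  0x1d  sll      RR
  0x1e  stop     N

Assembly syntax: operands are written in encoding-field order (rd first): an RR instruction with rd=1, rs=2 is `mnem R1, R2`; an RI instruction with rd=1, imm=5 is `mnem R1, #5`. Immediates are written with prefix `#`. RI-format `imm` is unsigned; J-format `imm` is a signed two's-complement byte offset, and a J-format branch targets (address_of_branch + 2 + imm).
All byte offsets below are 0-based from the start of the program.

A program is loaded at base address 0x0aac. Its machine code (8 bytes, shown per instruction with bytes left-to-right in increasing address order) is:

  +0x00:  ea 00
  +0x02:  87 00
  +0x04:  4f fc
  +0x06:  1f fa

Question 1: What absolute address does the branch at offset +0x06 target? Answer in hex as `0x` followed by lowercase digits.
off 0x06: read 1f fa as big → 0x1ffa
  top 5b → 0x3 → bz [J]
  imm@[10:0]=0x7fa (s11→-6) ⇒ #-6
  target = base 0x0aac + off 0x06 + 2 + imm -6 = 0x0aae

0x0aae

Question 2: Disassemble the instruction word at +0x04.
off 0x04: read 4f fc as big → 0x4ffc
  op=0x4ffc>>11=0x9 ⇒ jnz (J)
  imm@[10:0]=0x7fc (s11→-4) ⇒ #-4

jnz #-4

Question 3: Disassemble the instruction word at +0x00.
sll R2, R0

@+00  big-endian(ea 00) = 0xea00
  top 5b → 0x1d → sll [RR]
  rd@[10:8]=0x2 ⇒ R2
  rs@[7:5]=0x0 ⇒ R0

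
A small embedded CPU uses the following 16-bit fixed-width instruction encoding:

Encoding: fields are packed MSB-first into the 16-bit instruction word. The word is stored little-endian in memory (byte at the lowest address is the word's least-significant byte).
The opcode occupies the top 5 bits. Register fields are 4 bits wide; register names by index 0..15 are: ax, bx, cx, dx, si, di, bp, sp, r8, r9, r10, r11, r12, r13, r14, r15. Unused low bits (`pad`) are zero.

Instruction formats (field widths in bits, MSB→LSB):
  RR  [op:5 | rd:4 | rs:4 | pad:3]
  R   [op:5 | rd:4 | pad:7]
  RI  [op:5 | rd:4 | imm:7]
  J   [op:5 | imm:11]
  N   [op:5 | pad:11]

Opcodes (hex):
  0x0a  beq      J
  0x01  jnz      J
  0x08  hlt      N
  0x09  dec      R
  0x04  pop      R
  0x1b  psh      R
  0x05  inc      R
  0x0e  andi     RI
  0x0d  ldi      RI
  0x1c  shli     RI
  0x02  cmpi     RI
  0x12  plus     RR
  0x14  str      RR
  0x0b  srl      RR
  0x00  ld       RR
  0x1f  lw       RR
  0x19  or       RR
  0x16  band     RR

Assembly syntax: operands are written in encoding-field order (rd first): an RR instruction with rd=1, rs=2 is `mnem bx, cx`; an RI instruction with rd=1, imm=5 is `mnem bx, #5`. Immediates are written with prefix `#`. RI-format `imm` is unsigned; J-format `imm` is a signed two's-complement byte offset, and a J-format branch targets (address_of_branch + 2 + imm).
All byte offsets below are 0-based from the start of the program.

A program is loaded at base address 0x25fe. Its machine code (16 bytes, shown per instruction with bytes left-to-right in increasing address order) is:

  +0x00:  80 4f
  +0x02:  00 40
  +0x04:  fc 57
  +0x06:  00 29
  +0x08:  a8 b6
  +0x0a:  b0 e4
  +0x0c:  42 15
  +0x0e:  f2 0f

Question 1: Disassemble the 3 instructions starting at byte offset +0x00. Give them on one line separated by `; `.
dec r15; hlt; beq #-4

[00] 80 4f → 0x4f80
  top 5b → 0x9 → dec [R]
  rd: (w>>7)&0xf=0xf → r15
[02] 00 40 → 0x4000
  top 5b → 0x8 → hlt [N]
[04] fc 57 → 0x57fc
  top 5b → 0xa → beq [J]
  imm: (w>>0)&0x7ff=0x7fc (s11→-4) → #-4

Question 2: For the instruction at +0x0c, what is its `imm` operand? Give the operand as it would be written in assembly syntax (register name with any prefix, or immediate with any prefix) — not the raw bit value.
+0x0c: 42 15 ⇒ word 0x1542 (little)
  top 5b → 0x2 → cmpi [RI]
  rd@[10:7]=0xa ⇒ r10
  imm@[6:0]=0x42 ⇒ #66

#66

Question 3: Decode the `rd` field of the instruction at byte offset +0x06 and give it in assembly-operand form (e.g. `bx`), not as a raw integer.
cx

[06] 00 29 → 0x2900
  top 5b → 0x5 → inc [R]
  rd: (w>>7)&0xf=0x2 → cx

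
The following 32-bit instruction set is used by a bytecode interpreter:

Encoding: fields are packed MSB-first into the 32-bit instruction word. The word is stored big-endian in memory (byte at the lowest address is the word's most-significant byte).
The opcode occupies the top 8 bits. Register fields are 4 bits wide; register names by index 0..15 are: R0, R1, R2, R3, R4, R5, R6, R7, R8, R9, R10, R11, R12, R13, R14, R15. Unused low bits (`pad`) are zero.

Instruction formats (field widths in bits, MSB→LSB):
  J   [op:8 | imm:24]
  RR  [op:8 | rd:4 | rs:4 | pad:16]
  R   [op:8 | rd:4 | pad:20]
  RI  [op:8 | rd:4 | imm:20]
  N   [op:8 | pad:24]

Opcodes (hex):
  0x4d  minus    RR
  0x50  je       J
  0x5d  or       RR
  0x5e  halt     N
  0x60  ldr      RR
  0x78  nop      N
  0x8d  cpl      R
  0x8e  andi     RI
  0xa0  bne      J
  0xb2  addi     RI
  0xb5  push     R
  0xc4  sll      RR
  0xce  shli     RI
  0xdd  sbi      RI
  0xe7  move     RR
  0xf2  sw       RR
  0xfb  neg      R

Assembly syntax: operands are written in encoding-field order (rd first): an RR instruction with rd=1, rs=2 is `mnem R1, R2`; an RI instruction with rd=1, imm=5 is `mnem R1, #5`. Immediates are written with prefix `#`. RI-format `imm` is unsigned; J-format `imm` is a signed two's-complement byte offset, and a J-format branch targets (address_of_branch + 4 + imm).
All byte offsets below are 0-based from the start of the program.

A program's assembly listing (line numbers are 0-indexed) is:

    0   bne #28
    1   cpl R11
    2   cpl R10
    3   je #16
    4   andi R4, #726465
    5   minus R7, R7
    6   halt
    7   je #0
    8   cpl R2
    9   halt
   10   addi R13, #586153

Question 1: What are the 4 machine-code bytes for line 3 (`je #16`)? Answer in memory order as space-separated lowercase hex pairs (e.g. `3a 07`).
50 00 00 10

3. je fields op=0x50:8|imm=16:24 → word 50000010h → 50 00 00 10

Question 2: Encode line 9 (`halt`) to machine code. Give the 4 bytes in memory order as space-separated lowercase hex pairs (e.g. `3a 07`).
5e 00 00 00

line 9 (halt): pack op=0x5e:8|pad=0:24 = 0x5e000000; big→ 5e 00 00 00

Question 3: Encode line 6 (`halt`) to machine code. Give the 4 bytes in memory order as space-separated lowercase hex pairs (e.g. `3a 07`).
L6: halt op=0x5e:8|pad=0:24 ⇒ 0x5e000000 ⇒ big 5e 00 00 00

5e 00 00 00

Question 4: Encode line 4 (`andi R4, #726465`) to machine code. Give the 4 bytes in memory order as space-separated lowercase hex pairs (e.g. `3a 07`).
4. andi fields op=0x8e:8|rd=4:4|imm=726465:20 → word 8e4b15c1h → 8e 4b 15 c1

8e 4b 15 c1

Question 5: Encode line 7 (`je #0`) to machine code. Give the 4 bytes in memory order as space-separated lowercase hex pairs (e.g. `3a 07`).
7. je fields op=0x50:8|imm=0:24 → word 50000000h → 50 00 00 00

50 00 00 00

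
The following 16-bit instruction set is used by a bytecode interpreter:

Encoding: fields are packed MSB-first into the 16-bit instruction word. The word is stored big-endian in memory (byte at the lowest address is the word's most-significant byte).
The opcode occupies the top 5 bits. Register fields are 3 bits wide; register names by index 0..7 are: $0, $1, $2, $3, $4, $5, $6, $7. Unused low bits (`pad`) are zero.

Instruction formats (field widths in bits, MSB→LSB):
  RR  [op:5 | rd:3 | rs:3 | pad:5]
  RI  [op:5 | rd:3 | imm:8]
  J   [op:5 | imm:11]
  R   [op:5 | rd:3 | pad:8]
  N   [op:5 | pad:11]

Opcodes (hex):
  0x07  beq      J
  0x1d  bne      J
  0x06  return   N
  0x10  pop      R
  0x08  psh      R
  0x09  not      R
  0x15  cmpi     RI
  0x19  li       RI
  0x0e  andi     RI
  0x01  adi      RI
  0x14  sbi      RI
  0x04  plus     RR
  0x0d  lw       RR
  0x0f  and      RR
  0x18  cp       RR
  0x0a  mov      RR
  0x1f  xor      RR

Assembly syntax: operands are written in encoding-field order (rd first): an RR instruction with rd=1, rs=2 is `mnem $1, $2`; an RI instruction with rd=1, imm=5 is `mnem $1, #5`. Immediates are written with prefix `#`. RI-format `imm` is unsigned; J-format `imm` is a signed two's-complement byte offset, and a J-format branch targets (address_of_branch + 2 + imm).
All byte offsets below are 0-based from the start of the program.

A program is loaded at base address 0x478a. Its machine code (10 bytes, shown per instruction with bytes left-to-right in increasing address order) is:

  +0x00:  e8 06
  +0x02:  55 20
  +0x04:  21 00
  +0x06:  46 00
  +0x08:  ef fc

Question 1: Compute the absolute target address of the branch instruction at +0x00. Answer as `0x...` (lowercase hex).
[00] e8 06 → 0xe806
  top 5b → 0x1d → bne [J]
  [10:0] imm=6 = #6
  target = base 0x478a + off 0x00 + 2 + imm 6 = 0x4792

0x4792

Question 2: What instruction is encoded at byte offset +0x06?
@+06  big-endian(46 00) = 0x4600
  opcode bits[15:11]=0x8: psh/R
  rd: (w>>8)&0x7=0x6 → $6

psh $6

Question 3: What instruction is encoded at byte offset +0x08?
@+08  big-endian(ef fc) = 0xeffc
  op=0xeffc>>11=0x1d ⇒ bne (J)
  imm: (w>>0)&0x7ff=0x7fc (s11→-4) → #-4

bne #-4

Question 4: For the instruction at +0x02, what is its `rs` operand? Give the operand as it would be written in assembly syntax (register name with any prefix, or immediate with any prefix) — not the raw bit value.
+0x02: 55 20 ⇒ word 0x5520 (big)
  op=0x5520>>11=0xa ⇒ mov (RR)
  rd: (w>>8)&0x7=0x5 → $5
  rs: (w>>5)&0x7=0x1 → $1

$1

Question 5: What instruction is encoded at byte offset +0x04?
plus $1, $0

+0x04: 21 00 ⇒ word 0x2100 (big)
  op=0x2100>>11=0x4 ⇒ plus (RR)
  [10:8] rd=1 = $1
  [7:5] rs=0 = $0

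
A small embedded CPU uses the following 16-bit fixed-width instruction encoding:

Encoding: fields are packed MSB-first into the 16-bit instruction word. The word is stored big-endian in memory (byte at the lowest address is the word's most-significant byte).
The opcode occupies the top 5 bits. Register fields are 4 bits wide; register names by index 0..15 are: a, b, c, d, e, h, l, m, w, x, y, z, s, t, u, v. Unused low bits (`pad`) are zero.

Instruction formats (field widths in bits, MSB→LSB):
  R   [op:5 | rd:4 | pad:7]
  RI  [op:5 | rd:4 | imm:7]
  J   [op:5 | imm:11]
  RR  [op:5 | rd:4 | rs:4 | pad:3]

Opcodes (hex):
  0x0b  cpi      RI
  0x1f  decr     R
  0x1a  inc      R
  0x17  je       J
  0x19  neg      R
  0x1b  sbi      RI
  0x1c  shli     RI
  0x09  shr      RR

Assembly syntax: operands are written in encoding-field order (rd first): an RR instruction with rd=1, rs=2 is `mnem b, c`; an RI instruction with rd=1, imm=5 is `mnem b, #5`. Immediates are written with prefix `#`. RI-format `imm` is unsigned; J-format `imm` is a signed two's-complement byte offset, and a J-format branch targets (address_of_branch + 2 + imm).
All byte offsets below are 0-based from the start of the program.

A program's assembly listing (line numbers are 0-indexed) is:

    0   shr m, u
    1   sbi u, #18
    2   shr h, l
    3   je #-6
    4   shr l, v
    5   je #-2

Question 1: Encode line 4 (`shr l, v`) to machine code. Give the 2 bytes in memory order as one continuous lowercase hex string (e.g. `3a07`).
4b78

L4: shr op=0x9:5|rd=6:4|rs=15:4|pad=0:3 ⇒ 0x4b78 ⇒ big 4b 78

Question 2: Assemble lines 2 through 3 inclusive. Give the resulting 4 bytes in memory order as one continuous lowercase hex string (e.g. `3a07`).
2. shr fields op=0x9:5|rd=5:4|rs=6:4|pad=0:3 → word 4ab0h → 4a b0
3. je fields op=0x17:5|imm=-6:11 → word bffah → bf fa

4ab0bffa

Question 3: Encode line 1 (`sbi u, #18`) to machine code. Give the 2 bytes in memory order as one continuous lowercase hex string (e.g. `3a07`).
1. sbi fields op=0x1b:5|rd=14:4|imm=18:7 → word df12h → df 12

df12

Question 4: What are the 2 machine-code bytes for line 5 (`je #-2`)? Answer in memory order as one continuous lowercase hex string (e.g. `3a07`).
bffe

L5: je op=0x17:5|imm=-2:11 ⇒ 0xbffe ⇒ big bf fe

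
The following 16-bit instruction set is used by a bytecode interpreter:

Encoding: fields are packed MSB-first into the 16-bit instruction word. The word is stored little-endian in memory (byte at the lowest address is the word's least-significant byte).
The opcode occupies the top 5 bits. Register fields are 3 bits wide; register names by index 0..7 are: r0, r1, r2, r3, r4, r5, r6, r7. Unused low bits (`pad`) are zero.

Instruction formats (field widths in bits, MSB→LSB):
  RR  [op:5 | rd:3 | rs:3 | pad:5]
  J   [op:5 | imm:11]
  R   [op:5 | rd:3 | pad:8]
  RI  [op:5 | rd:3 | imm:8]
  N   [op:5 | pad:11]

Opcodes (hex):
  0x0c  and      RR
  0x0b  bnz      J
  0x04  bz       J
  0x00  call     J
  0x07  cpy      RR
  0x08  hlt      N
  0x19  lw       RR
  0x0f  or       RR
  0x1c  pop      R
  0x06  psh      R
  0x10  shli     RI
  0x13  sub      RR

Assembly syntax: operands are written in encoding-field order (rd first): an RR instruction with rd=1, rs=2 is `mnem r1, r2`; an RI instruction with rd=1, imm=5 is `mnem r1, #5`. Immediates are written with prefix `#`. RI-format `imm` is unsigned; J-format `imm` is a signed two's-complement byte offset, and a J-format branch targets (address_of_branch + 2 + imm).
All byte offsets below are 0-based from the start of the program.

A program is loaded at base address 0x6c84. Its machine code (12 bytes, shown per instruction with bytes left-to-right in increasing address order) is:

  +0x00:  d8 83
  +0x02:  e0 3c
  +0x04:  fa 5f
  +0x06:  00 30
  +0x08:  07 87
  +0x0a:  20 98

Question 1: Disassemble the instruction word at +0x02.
off 0x02: read e0 3c as little → 0x3ce0
  top 5b → 0x7 → cpy [RR]
  rd: (w>>8)&0x7=0x4 → r4
  rs: (w>>5)&0x7=0x7 → r7

cpy r4, r7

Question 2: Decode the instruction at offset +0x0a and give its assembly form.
sub r0, r1

[0a] 20 98 → 0x9820
  top 5b → 0x13 → sub [RR]
  [10:8] rd=0 = r0
  [7:5] rs=1 = r1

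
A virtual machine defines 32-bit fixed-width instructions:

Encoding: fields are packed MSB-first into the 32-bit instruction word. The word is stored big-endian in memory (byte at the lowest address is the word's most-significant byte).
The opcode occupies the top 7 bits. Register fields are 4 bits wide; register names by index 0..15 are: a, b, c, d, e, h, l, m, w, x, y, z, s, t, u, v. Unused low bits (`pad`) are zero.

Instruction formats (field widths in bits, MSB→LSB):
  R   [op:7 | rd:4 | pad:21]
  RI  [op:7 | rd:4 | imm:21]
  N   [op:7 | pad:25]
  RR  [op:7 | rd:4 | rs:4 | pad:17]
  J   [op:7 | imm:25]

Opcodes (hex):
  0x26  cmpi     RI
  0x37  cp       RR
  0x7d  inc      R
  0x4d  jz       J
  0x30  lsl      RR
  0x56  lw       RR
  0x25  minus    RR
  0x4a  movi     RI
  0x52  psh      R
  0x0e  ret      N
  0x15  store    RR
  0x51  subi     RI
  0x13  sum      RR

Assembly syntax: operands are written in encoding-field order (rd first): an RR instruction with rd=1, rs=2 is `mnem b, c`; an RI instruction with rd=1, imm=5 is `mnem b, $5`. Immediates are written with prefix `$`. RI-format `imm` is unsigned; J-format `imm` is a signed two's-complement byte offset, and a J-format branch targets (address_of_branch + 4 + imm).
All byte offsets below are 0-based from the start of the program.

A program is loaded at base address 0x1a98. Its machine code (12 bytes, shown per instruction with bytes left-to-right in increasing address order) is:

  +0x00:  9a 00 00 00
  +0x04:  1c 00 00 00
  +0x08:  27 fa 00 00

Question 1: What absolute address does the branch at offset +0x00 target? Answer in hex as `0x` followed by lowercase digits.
0x1a9c

+0x00: 9a 00 00 00 ⇒ word 0x9a000000 (big)
  op=0x9a000000>>25=0x4d ⇒ jz (J)
  imm@[24:0]=0x0 ⇒ $0
  target = base 0x1a98 + off 0x00 + 4 + imm 0 = 0x1a9c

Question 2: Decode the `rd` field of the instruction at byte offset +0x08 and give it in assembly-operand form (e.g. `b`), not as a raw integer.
off 0x08: read 27 fa 00 00 as big → 0x27fa0000
  opcode bits[31:25]=0x13: sum/RR
  [24:21] rd=15 = v
  [20:17] rs=13 = t

v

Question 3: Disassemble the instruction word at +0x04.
ret

+0x04: 1c 00 00 00 ⇒ word 0x1c000000 (big)
  op=0x1c000000>>25=0xe ⇒ ret (N)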